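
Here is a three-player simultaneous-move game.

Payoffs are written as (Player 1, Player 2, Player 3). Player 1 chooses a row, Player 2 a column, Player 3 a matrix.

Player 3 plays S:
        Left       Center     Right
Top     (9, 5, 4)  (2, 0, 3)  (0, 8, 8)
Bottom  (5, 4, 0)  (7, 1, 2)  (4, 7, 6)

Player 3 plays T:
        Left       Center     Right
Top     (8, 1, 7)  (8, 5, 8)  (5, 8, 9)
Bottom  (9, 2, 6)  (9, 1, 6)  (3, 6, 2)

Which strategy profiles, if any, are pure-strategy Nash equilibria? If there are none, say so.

(Top, Left, S): Player 2 can switch to Right (5 → 8). Not NE.
(Top, Left, T): Player 1 can switch to Bottom (8 → 9). Not NE.
(Top, Center, S): Player 1 can switch to Bottom (2 → 7). Not NE.
(Top, Center, T): Player 1 can switch to Bottom (8 → 9). Not NE.
(Top, Right, S): Player 1 can switch to Bottom (0 → 4). Not NE.
(Top, Right, T): Player 1 gets 5, best alternative 3; Player 2 gets 8, best alternative 5; Player 3 gets 9, best alternative 8. No profitable deviation — NE.
(Bottom, Left, S): Player 1 can switch to Top (5 → 9). Not NE.
(Bottom, Left, T): Player 2 can switch to Right (2 → 6). Not NE.
(Bottom, Center, S): Player 2 can switch to Left (1 → 4). Not NE.
(Bottom, Center, T): Player 2 can switch to Left (1 → 2). Not NE.
(Bottom, Right, S): Player 1 gets 4, best alternative 0; Player 2 gets 7, best alternative 4; Player 3 gets 6, best alternative 2. No profitable deviation — NE.
(Bottom, Right, T): Player 1 can switch to Top (3 → 5). Not NE.

The pure Nash equilibria are (Top, Right, T); (Bottom, Right, S).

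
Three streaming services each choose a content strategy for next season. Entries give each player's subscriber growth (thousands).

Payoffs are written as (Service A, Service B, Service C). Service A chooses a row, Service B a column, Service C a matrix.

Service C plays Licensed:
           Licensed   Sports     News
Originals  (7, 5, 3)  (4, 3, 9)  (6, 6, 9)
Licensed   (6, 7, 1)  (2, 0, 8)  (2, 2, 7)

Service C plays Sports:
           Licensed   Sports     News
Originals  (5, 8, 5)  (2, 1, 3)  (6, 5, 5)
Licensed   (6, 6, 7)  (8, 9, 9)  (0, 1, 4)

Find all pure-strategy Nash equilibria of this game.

(Originals, News, Licensed), (Licensed, Sports, Sports)

Service A against (Licensed, Licensed): payoffs 7, 6 → best response Originals.
Service A against (Licensed, Sports): payoffs 5, 6 → best response Licensed.
Service A against (Sports, Licensed): payoffs 4, 2 → best response Originals.
Service A against (Sports, Sports): payoffs 2, 8 → best response Licensed.
Service A against (News, Licensed): payoffs 6, 2 → best response Originals.
Service A against (News, Sports): payoffs 6, 0 → best response Originals.
Service B against (Originals, Licensed): payoffs 5, 3, 6 → best response News.
Service B against (Originals, Sports): payoffs 8, 1, 5 → best response Licensed.
Service B against (Licensed, Licensed): payoffs 7, 0, 2 → best response Licensed.
Service B against (Licensed, Sports): payoffs 6, 9, 1 → best response Sports.
Service C against (Originals, Licensed): payoffs 3, 5 → best response Sports.
Service C against (Originals, Sports): payoffs 9, 3 → best response Licensed.
Service C against (Originals, News): payoffs 9, 5 → best response Licensed.
Service C against (Licensed, Licensed): payoffs 1, 7 → best response Sports.
Service C against (Licensed, Sports): payoffs 8, 9 → best response Sports.
Service C against (Licensed, News): payoffs 7, 4 → best response Licensed.
Mutual best responses: (Originals, News, Licensed); (Licensed, Sports, Sports).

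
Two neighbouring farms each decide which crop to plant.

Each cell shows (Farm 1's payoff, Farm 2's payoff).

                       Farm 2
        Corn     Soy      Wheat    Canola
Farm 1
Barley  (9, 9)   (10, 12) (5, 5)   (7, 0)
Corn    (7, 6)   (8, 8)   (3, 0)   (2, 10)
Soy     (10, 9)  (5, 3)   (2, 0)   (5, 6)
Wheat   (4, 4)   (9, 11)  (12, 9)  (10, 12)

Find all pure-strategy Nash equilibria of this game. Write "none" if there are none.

Mark each player's best response to every combination of opponents' strategies; a profile where every player is best-responding is a pure Nash equilibrium.
Farm 1 against Corn: payoffs 9, 7, 10, 4 → best response Soy.
Farm 1 against Soy: payoffs 10, 8, 5, 9 → best response Barley.
Farm 1 against Wheat: payoffs 5, 3, 2, 12 → best response Wheat.
Farm 1 against Canola: payoffs 7, 2, 5, 10 → best response Wheat.
Farm 2 against Barley: payoffs 9, 12, 5, 0 → best response Soy.
Farm 2 against Corn: payoffs 6, 8, 0, 10 → best response Canola.
Farm 2 against Soy: payoffs 9, 3, 0, 6 → best response Corn.
Farm 2 against Wheat: payoffs 4, 11, 9, 12 → best response Canola.
Mutual best responses: (Barley, Soy); (Soy, Corn); (Wheat, Canola).

The pure Nash equilibria are (Barley, Soy), (Soy, Corn), (Wheat, Canola).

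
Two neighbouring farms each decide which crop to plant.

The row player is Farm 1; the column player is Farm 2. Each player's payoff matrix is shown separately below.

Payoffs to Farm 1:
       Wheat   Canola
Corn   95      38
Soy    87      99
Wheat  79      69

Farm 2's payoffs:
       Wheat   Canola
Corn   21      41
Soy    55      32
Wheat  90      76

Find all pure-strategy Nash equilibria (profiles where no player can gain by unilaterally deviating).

Farm 1 against Wheat: payoffs 95, 87, 79 → best response Corn.
Farm 1 against Canola: payoffs 38, 99, 69 → best response Soy.
Farm 2 against Corn: payoffs 21, 41 → best response Canola.
Farm 2 against Soy: payoffs 55, 32 → best response Wheat.
Farm 2 against Wheat: payoffs 90, 76 → best response Wheat.
No profile is a mutual best response for all players.

No pure-strategy Nash equilibrium.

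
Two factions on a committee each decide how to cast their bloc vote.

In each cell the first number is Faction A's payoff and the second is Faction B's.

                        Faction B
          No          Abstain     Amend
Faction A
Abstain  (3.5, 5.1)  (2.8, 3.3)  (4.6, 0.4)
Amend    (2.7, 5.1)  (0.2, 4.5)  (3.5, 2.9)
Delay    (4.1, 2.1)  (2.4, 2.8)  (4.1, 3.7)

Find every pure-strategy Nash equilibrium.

For each player, find the best response to each opponent profile; mutual best responses are the pure NE.
Faction A against No: payoffs 3.5, 2.7, 4.1 → best response Delay.
Faction A against Abstain: payoffs 2.8, 0.2, 2.4 → best response Abstain.
Faction A against Amend: payoffs 4.6, 3.5, 4.1 → best response Abstain.
Faction B against Abstain: payoffs 5.1, 3.3, 0.4 → best response No.
Faction B against Amend: payoffs 5.1, 4.5, 2.9 → best response No.
Faction B against Delay: payoffs 2.1, 2.8, 3.7 → best response Amend.
No profile is a mutual best response for all players.

This game has no pure Nash equilibrium.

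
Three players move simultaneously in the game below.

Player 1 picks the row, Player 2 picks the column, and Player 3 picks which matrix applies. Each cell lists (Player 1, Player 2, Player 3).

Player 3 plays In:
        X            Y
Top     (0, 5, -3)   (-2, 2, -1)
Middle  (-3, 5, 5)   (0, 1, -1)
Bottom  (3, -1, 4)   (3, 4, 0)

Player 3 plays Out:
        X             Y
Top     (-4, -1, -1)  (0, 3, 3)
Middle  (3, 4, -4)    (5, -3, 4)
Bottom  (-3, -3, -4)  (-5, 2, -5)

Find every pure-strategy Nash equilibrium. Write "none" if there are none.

For each player, find the best response to each opponent profile; mutual best responses are the pure NE.
Player 1 against (X, In): payoffs 0, -3, 3 → best response Bottom.
Player 1 against (X, Out): payoffs -4, 3, -3 → best response Middle.
Player 1 against (Y, In): payoffs -2, 0, 3 → best response Bottom.
Player 1 against (Y, Out): payoffs 0, 5, -5 → best response Middle.
Player 2 against (Top, In): payoffs 5, 2 → best response X.
Player 2 against (Top, Out): payoffs -1, 3 → best response Y.
Player 2 against (Middle, In): payoffs 5, 1 → best response X.
Player 2 against (Middle, Out): payoffs 4, -3 → best response X.
Player 2 against (Bottom, In): payoffs -1, 4 → best response Y.
Player 2 against (Bottom, Out): payoffs -3, 2 → best response Y.
Player 3 against (Top, X): payoffs -3, -1 → best response Out.
Player 3 against (Top, Y): payoffs -1, 3 → best response Out.
Player 3 against (Middle, X): payoffs 5, -4 → best response In.
Player 3 against (Middle, Y): payoffs -1, 4 → best response Out.
Player 3 against (Bottom, X): payoffs 4, -4 → best response In.
Player 3 against (Bottom, Y): payoffs 0, -5 → best response In.
Mutual best responses: (Bottom, Y, In).

(Bottom, Y, In)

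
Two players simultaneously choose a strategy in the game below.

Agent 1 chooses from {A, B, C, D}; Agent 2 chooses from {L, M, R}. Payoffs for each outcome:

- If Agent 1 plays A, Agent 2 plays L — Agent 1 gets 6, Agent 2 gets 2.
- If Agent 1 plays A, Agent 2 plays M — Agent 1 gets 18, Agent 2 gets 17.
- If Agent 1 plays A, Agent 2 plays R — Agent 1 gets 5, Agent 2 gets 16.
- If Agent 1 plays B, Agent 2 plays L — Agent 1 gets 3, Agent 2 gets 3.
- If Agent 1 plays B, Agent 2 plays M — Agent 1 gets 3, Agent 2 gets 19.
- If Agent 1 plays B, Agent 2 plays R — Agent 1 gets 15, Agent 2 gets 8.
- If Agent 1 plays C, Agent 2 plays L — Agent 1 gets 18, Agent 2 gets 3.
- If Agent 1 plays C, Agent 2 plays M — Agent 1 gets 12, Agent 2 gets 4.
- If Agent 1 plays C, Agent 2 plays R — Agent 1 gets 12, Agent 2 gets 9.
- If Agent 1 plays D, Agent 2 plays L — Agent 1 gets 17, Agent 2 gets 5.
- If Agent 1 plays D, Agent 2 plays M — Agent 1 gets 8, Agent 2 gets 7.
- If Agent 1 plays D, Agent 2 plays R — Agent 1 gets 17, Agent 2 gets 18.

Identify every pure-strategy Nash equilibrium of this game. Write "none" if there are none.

(A, M) and (D, R)

Agent 1 against L: payoffs 6, 3, 18, 17 → best response C.
Agent 1 against M: payoffs 18, 3, 12, 8 → best response A.
Agent 1 against R: payoffs 5, 15, 12, 17 → best response D.
Agent 2 against A: payoffs 2, 17, 16 → best response M.
Agent 2 against B: payoffs 3, 19, 8 → best response M.
Agent 2 against C: payoffs 3, 4, 9 → best response R.
Agent 2 against D: payoffs 5, 7, 18 → best response R.
Mutual best responses: (A, M); (D, R).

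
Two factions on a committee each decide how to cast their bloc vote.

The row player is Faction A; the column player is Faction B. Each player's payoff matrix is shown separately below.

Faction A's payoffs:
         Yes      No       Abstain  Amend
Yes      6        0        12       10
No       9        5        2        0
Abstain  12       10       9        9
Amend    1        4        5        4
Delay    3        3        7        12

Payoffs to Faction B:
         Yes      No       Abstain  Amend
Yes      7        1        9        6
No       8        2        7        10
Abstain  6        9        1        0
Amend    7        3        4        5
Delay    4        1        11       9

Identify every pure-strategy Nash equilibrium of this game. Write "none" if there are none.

(Yes, Yes): Faction A can switch to No (6 → 9). Not NE.
(Yes, No): Faction A can switch to No (0 → 5). Not NE.
(Yes, Abstain): Faction A gets 12, best alternative 9; Faction B gets 9, best alternative 7. No profitable deviation — NE.
(Yes, Amend): Faction A can switch to Delay (10 → 12). Not NE.
(No, Yes): Faction A can switch to Abstain (9 → 12). Not NE.
(No, No): Faction A can switch to Abstain (5 → 10). Not NE.
(No, Abstain): Faction A can switch to Yes (2 → 12). Not NE.
(No, Amend): Faction A can switch to Yes (0 → 10). Not NE.
(Abstain, Yes): Faction B can switch to No (6 → 9). Not NE.
(Abstain, No): Faction A gets 10, best alternative 5; Faction B gets 9, best alternative 6. No profitable deviation — NE.
(The remaining 10 profiles each have a profitable deviation by the same check.)

(Yes, Abstain); (Abstain, No)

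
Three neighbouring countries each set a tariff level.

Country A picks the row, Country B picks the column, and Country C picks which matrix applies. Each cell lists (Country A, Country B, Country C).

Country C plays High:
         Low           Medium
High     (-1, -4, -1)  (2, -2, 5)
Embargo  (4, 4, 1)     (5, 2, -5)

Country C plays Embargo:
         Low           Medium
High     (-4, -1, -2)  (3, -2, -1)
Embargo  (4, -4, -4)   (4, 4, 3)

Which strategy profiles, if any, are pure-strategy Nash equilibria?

(Embargo, Low, High) and (Embargo, Medium, Embargo)

Country A against (Low, High): payoffs -1, 4 → best response Embargo.
Country A against (Low, Embargo): payoffs -4, 4 → best response Embargo.
Country A against (Medium, High): payoffs 2, 5 → best response Embargo.
Country A against (Medium, Embargo): payoffs 3, 4 → best response Embargo.
Country B against (High, High): payoffs -4, -2 → best response Medium.
Country B against (High, Embargo): payoffs -1, -2 → best response Low.
Country B against (Embargo, High): payoffs 4, 2 → best response Low.
Country B against (Embargo, Embargo): payoffs -4, 4 → best response Medium.
Country C against (High, Low): payoffs -1, -2 → best response High.
Country C against (High, Medium): payoffs 5, -1 → best response High.
Country C against (Embargo, Low): payoffs 1, -4 → best response High.
Country C against (Embargo, Medium): payoffs -5, 3 → best response Embargo.
Mutual best responses: (Embargo, Low, High); (Embargo, Medium, Embargo).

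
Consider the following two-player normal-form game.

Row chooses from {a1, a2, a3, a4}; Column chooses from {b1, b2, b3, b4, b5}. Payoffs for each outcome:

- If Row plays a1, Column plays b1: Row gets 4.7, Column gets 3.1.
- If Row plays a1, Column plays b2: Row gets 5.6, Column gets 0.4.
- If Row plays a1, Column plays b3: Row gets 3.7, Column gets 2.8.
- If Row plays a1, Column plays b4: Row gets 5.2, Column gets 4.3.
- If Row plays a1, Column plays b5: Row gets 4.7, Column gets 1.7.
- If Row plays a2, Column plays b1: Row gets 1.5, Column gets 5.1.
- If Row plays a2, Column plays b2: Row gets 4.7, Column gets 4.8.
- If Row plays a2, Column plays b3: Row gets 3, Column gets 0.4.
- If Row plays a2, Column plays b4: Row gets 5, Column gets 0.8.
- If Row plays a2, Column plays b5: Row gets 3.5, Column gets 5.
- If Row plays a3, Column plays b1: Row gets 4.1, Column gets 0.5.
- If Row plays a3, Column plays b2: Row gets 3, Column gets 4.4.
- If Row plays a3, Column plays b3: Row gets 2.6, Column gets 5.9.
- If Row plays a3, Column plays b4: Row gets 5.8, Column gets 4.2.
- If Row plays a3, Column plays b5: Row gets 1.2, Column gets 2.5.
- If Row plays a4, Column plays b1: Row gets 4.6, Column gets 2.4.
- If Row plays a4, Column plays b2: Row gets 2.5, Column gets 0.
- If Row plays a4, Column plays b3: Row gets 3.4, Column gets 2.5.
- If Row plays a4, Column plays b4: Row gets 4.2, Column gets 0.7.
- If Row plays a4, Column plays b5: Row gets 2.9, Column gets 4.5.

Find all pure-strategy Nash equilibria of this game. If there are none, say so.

For each player, find the best response to each opponent profile; mutual best responses are the pure NE.
Row against b1: payoffs 4.7, 1.5, 4.1, 4.6 → best response a1.
Row against b2: payoffs 5.6, 4.7, 3, 2.5 → best response a1.
Row against b3: payoffs 3.7, 3, 2.6, 3.4 → best response a1.
Row against b4: payoffs 5.2, 5, 5.8, 4.2 → best response a3.
Row against b5: payoffs 4.7, 3.5, 1.2, 2.9 → best response a1.
Column against a1: payoffs 3.1, 0.4, 2.8, 4.3, 1.7 → best response b4.
Column against a2: payoffs 5.1, 4.8, 0.4, 0.8, 5 → best response b1.
Column against a3: payoffs 0.5, 4.4, 5.9, 4.2, 2.5 → best response b3.
Column against a4: payoffs 2.4, 0, 2.5, 0.7, 4.5 → best response b5.
No profile is a mutual best response for all players.

This game has no pure Nash equilibrium.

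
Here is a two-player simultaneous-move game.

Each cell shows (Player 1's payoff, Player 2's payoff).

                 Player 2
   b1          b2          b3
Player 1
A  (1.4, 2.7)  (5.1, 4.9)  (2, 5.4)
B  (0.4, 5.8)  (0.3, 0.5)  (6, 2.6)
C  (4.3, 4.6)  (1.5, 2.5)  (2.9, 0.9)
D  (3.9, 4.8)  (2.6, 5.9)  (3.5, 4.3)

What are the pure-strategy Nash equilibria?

Pure NE: (C, b1)

(A, b1): Player 1 can switch to C (1.4 → 4.3). Not NE.
(A, b2): Player 2 can switch to b3 (4.9 → 5.4). Not NE.
(A, b3): Player 1 can switch to B (2 → 6). Not NE.
(B, b1): Player 1 can switch to A (0.4 → 1.4). Not NE.
(B, b2): Player 1 can switch to A (0.3 → 5.1). Not NE.
(B, b3): Player 2 can switch to b1 (2.6 → 5.8). Not NE.
(C, b1): Player 1 gets 4.3, best alternative 3.9; Player 2 gets 4.6, best alternative 2.5. No profitable deviation — NE.
(The remaining 5 profiles each have a profitable deviation by the same check.)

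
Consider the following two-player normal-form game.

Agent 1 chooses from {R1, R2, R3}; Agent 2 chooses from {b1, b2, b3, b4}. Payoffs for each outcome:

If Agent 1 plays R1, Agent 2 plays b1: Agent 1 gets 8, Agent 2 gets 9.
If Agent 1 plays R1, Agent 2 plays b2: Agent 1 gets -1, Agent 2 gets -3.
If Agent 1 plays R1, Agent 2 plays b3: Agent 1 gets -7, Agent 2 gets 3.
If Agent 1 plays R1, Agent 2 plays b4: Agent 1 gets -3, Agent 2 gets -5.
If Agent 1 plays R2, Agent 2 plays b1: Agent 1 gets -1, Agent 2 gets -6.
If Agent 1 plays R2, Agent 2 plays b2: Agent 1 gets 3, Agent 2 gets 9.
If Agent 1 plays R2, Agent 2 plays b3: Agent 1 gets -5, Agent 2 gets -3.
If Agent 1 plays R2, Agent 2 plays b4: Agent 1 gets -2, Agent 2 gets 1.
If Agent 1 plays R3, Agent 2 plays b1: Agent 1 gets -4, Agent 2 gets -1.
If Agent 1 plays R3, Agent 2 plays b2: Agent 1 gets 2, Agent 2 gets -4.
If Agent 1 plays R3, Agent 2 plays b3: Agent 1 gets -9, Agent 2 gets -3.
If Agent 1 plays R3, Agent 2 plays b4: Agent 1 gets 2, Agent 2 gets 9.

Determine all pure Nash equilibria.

Agent 1 against b1: payoffs 8, -1, -4 → best response R1.
Agent 1 against b2: payoffs -1, 3, 2 → best response R2.
Agent 1 against b3: payoffs -7, -5, -9 → best response R2.
Agent 1 against b4: payoffs -3, -2, 2 → best response R3.
Agent 2 against R1: payoffs 9, -3, 3, -5 → best response b1.
Agent 2 against R2: payoffs -6, 9, -3, 1 → best response b2.
Agent 2 against R3: payoffs -1, -4, -3, 9 → best response b4.
Mutual best responses: (R1, b1); (R2, b2); (R3, b4).

Pure-strategy Nash equilibria: (R1, b1); (R2, b2); (R3, b4)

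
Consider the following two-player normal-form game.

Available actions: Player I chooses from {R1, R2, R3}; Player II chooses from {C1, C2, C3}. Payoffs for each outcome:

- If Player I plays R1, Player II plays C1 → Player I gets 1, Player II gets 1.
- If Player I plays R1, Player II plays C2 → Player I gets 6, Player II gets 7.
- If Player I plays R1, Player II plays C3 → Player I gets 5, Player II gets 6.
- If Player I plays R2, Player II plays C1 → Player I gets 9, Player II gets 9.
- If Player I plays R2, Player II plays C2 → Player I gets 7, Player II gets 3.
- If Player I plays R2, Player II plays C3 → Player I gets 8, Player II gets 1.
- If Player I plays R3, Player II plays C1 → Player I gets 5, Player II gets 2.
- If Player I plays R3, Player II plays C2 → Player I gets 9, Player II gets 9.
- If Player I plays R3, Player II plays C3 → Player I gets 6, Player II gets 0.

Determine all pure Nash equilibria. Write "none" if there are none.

The pure Nash equilibria are (R2, C1), (R3, C2).

(R1, C1): Player I can switch to R2 (1 → 9). Not NE.
(R1, C2): Player I can switch to R2 (6 → 7). Not NE.
(R1, C3): Player I can switch to R2 (5 → 8). Not NE.
(R2, C1): Player I gets 9, best alternative 5; Player II gets 9, best alternative 3. No profitable deviation — NE.
(R2, C2): Player I can switch to R3 (7 → 9). Not NE.
(R2, C3): Player II can switch to C1 (1 → 9). Not NE.
(R3, C1): Player I can switch to R2 (5 → 9). Not NE.
(R3, C2): Player I gets 9, best alternative 7; Player II gets 9, best alternative 2. No profitable deviation — NE.
(R3, C3): Player I can switch to R2 (6 → 8). Not NE.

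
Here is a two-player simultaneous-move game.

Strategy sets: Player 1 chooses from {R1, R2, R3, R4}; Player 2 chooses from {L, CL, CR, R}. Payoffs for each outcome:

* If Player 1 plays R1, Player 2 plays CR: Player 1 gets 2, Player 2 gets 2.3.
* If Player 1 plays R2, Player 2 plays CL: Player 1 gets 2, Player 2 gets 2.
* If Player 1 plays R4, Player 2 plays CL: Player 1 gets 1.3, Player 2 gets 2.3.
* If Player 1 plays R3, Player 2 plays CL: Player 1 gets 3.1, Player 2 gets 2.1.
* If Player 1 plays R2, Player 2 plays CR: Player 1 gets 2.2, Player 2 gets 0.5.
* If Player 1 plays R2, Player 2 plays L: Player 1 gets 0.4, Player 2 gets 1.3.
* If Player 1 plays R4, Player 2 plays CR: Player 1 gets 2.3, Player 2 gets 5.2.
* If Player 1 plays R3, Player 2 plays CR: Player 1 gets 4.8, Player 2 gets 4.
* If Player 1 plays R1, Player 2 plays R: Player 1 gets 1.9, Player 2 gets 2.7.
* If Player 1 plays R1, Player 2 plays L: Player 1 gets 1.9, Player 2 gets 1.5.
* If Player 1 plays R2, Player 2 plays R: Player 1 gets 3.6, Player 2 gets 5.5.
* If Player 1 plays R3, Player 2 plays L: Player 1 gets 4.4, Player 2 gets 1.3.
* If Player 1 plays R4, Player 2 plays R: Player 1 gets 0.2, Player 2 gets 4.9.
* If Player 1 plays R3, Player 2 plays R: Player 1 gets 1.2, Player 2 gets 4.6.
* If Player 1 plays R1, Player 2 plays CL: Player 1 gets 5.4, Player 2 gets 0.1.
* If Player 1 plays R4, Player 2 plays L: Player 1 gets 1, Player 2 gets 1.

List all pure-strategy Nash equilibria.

The unique pure-strategy Nash equilibrium is (R2, R).

For each player, find the best response to each opponent profile; mutual best responses are the pure NE.
Player 1 against L: payoffs 1.9, 0.4, 4.4, 1 → best response R3.
Player 1 against CL: payoffs 5.4, 2, 3.1, 1.3 → best response R1.
Player 1 against CR: payoffs 2, 2.2, 4.8, 2.3 → best response R3.
Player 1 against R: payoffs 1.9, 3.6, 1.2, 0.2 → best response R2.
Player 2 against R1: payoffs 1.5, 0.1, 2.3, 2.7 → best response R.
Player 2 against R2: payoffs 1.3, 2, 0.5, 5.5 → best response R.
Player 2 against R3: payoffs 1.3, 2.1, 4, 4.6 → best response R.
Player 2 against R4: payoffs 1, 2.3, 5.2, 4.9 → best response CR.
Mutual best responses: (R2, R).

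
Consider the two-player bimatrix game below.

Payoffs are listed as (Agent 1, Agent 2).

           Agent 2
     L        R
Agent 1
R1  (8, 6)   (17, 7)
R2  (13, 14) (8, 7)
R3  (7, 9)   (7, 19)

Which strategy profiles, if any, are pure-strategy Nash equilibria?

Agent 1 against L: payoffs 8, 13, 7 → best response R2.
Agent 1 against R: payoffs 17, 8, 7 → best response R1.
Agent 2 against R1: payoffs 6, 7 → best response R.
Agent 2 against R2: payoffs 14, 7 → best response L.
Agent 2 against R3: payoffs 9, 19 → best response R.
Mutual best responses: (R1, R); (R2, L).

Pure-strategy Nash equilibria: (R1, R), (R2, L)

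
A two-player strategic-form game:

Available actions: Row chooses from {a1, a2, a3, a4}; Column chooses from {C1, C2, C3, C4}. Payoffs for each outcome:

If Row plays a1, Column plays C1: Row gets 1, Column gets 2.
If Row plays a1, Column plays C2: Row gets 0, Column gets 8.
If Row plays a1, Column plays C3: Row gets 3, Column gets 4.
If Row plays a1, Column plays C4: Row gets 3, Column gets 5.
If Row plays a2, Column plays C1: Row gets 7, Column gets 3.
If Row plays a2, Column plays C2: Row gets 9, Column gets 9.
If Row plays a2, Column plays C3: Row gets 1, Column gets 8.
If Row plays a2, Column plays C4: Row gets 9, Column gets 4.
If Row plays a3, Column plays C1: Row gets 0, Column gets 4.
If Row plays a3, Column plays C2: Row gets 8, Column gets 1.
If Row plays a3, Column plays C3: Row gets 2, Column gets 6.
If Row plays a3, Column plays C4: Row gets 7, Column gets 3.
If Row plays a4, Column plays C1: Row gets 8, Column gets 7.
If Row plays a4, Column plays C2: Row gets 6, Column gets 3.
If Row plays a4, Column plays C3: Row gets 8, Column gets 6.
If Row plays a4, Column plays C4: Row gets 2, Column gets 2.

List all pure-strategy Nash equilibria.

The pure Nash equilibria are (a2, C2); (a4, C1).

For each player, find the best response to each opponent profile; mutual best responses are the pure NE.
Row against C1: payoffs 1, 7, 0, 8 → best response a4.
Row against C2: payoffs 0, 9, 8, 6 → best response a2.
Row against C3: payoffs 3, 1, 2, 8 → best response a4.
Row against C4: payoffs 3, 9, 7, 2 → best response a2.
Column against a1: payoffs 2, 8, 4, 5 → best response C2.
Column against a2: payoffs 3, 9, 8, 4 → best response C2.
Column against a3: payoffs 4, 1, 6, 3 → best response C3.
Column against a4: payoffs 7, 3, 6, 2 → best response C1.
Mutual best responses: (a2, C2); (a4, C1).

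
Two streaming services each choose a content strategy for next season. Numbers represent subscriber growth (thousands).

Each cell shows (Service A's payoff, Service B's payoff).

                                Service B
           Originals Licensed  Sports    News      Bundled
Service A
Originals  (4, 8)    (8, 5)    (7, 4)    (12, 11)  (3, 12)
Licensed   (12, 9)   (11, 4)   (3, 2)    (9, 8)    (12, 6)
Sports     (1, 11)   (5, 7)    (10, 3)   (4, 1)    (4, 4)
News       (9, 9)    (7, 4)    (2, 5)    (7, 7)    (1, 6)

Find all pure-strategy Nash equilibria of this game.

The unique pure-strategy Nash equilibrium is (Licensed, Originals).

(Originals, Originals): Service A can switch to Licensed (4 → 12). Not NE.
(Originals, Licensed): Service A can switch to Licensed (8 → 11). Not NE.
(Originals, Sports): Service A can switch to Sports (7 → 10). Not NE.
(Originals, News): Service B can switch to Bundled (11 → 12). Not NE.
(Originals, Bundled): Service A can switch to Licensed (3 → 12). Not NE.
(Licensed, Originals): Service A gets 12, best alternative 9; Service B gets 9, best alternative 8. No profitable deviation — NE.
(Licensed, Licensed): Service B can switch to Originals (4 → 9). Not NE.
(Licensed, Sports): Service A can switch to Originals (3 → 7). Not NE.
(Licensed, News): Service A can switch to Originals (9 → 12). Not NE.
(Licensed, Bundled): Service B can switch to Originals (6 → 9). Not NE.
(Sports, Originals): Service A can switch to Originals (1 → 4). Not NE.
(The remaining 9 profiles each have a profitable deviation by the same check.)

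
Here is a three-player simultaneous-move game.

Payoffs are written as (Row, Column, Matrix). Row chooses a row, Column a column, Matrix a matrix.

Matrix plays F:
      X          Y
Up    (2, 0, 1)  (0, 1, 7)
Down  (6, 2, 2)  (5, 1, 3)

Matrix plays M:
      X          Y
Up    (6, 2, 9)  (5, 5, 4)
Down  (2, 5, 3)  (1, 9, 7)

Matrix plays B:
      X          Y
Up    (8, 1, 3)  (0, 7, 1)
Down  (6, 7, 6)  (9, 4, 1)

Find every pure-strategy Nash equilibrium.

For each strategy profile, look for a profitable unilateral deviation.
(Up, X, F): Row can switch to Down (2 → 6). Not NE.
(Up, X, M): Column can switch to Y (2 → 5). Not NE.
(Up, X, B): Column can switch to Y (1 → 7). Not NE.
(Up, Y, F): Row can switch to Down (0 → 5). Not NE.
(Up, Y, M): Matrix can switch to F (4 → 7). Not NE.
(Up, Y, B): Row can switch to Down (0 → 9). Not NE.
(The remaining 6 profiles each have a profitable deviation by the same check.)

There is no pure-strategy Nash equilibrium.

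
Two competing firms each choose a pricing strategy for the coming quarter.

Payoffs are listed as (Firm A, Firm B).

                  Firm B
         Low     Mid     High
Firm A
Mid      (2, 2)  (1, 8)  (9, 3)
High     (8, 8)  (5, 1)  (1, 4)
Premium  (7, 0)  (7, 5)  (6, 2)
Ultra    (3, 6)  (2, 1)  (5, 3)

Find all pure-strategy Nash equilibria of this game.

Pure-strategy Nash equilibria: (High, Low) and (Premium, Mid)

For each player, find the best response to each opponent profile; mutual best responses are the pure NE.
Firm A against Low: payoffs 2, 8, 7, 3 → best response High.
Firm A against Mid: payoffs 1, 5, 7, 2 → best response Premium.
Firm A against High: payoffs 9, 1, 6, 5 → best response Mid.
Firm B against Mid: payoffs 2, 8, 3 → best response Mid.
Firm B against High: payoffs 8, 1, 4 → best response Low.
Firm B against Premium: payoffs 0, 5, 2 → best response Mid.
Firm B against Ultra: payoffs 6, 1, 3 → best response Low.
Mutual best responses: (High, Low); (Premium, Mid).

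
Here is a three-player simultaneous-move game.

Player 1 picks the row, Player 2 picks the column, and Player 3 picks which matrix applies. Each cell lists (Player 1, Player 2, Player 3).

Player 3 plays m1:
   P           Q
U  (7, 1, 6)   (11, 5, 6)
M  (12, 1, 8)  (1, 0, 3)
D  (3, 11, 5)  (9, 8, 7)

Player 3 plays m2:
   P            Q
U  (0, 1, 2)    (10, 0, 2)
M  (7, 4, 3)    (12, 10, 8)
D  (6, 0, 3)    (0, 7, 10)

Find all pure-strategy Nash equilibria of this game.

(U, P, m1): Player 1 can switch to M (7 → 12). Not NE.
(U, P, m2): Player 1 can switch to M (0 → 7). Not NE.
(U, Q, m1): Player 1 gets 11, best alternative 9; Player 2 gets 5, best alternative 1; Player 3 gets 6, best alternative 2. No profitable deviation — NE.
(U, Q, m2): Player 1 can switch to M (10 → 12). Not NE.
(M, P, m1): Player 1 gets 12, best alternative 7; Player 2 gets 1, best alternative 0; Player 3 gets 8, best alternative 3. No profitable deviation — NE.
(M, P, m2): Player 2 can switch to Q (4 → 10). Not NE.
(M, Q, m1): Player 1 can switch to U (1 → 11). Not NE.
(M, Q, m2): Player 1 gets 12, best alternative 10; Player 2 gets 10, best alternative 4; Player 3 gets 8, best alternative 3. No profitable deviation — NE.
(D, P, m1): Player 1 can switch to U (3 → 7). Not NE.
(D, P, m2): Player 1 can switch to M (6 → 7). Not NE.
(D, Q, m1): Player 1 can switch to U (9 → 11). Not NE.
(D, Q, m2): Player 1 can switch to U (0 → 10). Not NE.

The pure Nash equilibria are (U, Q, m1) and (M, P, m1) and (M, Q, m2).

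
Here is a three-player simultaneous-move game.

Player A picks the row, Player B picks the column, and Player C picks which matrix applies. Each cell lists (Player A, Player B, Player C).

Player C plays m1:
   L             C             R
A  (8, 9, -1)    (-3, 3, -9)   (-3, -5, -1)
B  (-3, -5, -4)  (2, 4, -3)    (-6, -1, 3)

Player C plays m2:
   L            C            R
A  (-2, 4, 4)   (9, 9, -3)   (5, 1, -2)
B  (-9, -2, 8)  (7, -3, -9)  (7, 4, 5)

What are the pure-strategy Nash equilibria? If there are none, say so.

(A, C, m2) and (B, C, m1) and (B, R, m2)

Player A against (L, m1): payoffs 8, -3 → best response A.
Player A against (L, m2): payoffs -2, -9 → best response A.
Player A against (C, m1): payoffs -3, 2 → best response B.
Player A against (C, m2): payoffs 9, 7 → best response A.
Player A against (R, m1): payoffs -3, -6 → best response A.
Player A against (R, m2): payoffs 5, 7 → best response B.
Player B against (A, m1): payoffs 9, 3, -5 → best response L.
Player B against (A, m2): payoffs 4, 9, 1 → best response C.
Player B against (B, m1): payoffs -5, 4, -1 → best response C.
Player B against (B, m2): payoffs -2, -3, 4 → best response R.
Player C against (A, L): payoffs -1, 4 → best response m2.
Player C against (A, C): payoffs -9, -3 → best response m2.
Player C against (A, R): payoffs -1, -2 → best response m1.
Player C against (B, L): payoffs -4, 8 → best response m2.
Player C against (B, C): payoffs -3, -9 → best response m1.
Player C against (B, R): payoffs 3, 5 → best response m2.
Mutual best responses: (A, C, m2); (B, C, m1); (B, R, m2).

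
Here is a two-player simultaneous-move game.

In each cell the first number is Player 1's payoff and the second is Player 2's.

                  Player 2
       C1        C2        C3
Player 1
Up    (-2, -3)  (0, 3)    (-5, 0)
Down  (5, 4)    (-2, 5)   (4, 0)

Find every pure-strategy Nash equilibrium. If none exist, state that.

(Up, C2)

Player 1 against C1: payoffs -2, 5 → best response Down.
Player 1 against C2: payoffs 0, -2 → best response Up.
Player 1 against C3: payoffs -5, 4 → best response Down.
Player 2 against Up: payoffs -3, 3, 0 → best response C2.
Player 2 against Down: payoffs 4, 5, 0 → best response C2.
Mutual best responses: (Up, C2).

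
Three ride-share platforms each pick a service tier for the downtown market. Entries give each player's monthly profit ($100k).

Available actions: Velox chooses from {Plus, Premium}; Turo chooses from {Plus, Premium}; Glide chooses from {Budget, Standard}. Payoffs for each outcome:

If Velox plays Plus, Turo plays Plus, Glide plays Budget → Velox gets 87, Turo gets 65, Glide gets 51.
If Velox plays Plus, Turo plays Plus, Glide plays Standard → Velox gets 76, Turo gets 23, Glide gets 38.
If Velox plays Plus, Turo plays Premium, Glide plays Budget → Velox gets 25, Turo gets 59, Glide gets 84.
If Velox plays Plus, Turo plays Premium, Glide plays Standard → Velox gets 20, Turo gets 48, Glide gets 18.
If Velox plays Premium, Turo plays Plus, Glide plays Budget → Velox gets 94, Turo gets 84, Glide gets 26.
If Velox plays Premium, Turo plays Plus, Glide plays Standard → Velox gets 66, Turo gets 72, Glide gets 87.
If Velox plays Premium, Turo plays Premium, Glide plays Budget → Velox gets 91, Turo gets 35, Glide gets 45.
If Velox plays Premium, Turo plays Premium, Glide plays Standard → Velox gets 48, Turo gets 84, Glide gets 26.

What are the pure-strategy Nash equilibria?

There is no pure-strategy Nash equilibrium.

Velox against (Plus, Budget): payoffs 87, 94 → best response Premium.
Velox against (Plus, Standard): payoffs 76, 66 → best response Plus.
Velox against (Premium, Budget): payoffs 25, 91 → best response Premium.
Velox against (Premium, Standard): payoffs 20, 48 → best response Premium.
Turo against (Plus, Budget): payoffs 65, 59 → best response Plus.
Turo against (Plus, Standard): payoffs 23, 48 → best response Premium.
Turo against (Premium, Budget): payoffs 84, 35 → best response Plus.
Turo against (Premium, Standard): payoffs 72, 84 → best response Premium.
Glide against (Plus, Plus): payoffs 51, 38 → best response Budget.
Glide against (Plus, Premium): payoffs 84, 18 → best response Budget.
Glide against (Premium, Plus): payoffs 26, 87 → best response Standard.
Glide against (Premium, Premium): payoffs 45, 26 → best response Budget.
No profile is a mutual best response for all players.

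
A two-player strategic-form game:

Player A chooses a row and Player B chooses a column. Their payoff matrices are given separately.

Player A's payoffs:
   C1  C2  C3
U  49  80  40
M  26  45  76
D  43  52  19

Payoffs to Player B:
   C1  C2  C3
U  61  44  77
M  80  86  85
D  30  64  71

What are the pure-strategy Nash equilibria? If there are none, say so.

There is no pure-strategy Nash equilibrium.

(U, C1): Player B can switch to C3 (61 → 77). Not NE.
(U, C2): Player B can switch to C1 (44 → 61). Not NE.
(U, C3): Player A can switch to M (40 → 76). Not NE.
(M, C1): Player A can switch to U (26 → 49). Not NE.
(M, C2): Player A can switch to U (45 → 80). Not NE.
(M, C3): Player B can switch to C2 (85 → 86). Not NE.
(D, C1): Player A can switch to U (43 → 49). Not NE.
(D, C2): Player A can switch to U (52 → 80). Not NE.
(The remaining 1 profile has a profitable deviation by the same check.)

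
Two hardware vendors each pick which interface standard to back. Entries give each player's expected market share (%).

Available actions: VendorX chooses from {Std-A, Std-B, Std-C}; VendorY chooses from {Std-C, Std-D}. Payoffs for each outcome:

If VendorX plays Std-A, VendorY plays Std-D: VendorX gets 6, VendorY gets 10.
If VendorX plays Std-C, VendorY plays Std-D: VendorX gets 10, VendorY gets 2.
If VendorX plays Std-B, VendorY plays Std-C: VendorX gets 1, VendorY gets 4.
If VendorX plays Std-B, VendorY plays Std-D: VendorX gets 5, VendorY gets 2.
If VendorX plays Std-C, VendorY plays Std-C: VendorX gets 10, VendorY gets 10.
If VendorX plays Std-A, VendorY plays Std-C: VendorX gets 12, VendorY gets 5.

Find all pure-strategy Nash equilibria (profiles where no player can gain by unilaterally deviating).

none

VendorX against Std-C: payoffs 12, 1, 10 → best response Std-A.
VendorX against Std-D: payoffs 6, 5, 10 → best response Std-C.
VendorY against Std-A: payoffs 5, 10 → best response Std-D.
VendorY against Std-B: payoffs 4, 2 → best response Std-C.
VendorY against Std-C: payoffs 10, 2 → best response Std-C.
No profile is a mutual best response for all players.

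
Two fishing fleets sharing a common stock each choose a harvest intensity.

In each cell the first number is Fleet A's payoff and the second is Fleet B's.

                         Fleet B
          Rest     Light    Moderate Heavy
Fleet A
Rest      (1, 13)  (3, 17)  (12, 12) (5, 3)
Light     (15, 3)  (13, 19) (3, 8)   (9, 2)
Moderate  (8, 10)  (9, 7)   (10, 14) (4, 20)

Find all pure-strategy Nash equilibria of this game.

The unique pure-strategy Nash equilibrium is (Light, Light).

Fleet A against Rest: payoffs 1, 15, 8 → best response Light.
Fleet A against Light: payoffs 3, 13, 9 → best response Light.
Fleet A against Moderate: payoffs 12, 3, 10 → best response Rest.
Fleet A against Heavy: payoffs 5, 9, 4 → best response Light.
Fleet B against Rest: payoffs 13, 17, 12, 3 → best response Light.
Fleet B against Light: payoffs 3, 19, 8, 2 → best response Light.
Fleet B against Moderate: payoffs 10, 7, 14, 20 → best response Heavy.
Mutual best responses: (Light, Light).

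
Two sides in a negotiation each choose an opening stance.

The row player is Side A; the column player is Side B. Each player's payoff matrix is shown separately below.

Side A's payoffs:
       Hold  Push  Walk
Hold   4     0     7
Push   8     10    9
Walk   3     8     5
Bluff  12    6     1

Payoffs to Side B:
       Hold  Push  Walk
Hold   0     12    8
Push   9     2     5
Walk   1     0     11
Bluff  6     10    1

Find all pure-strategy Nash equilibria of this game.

Side A against Hold: payoffs 4, 8, 3, 12 → best response Bluff.
Side A against Push: payoffs 0, 10, 8, 6 → best response Push.
Side A against Walk: payoffs 7, 9, 5, 1 → best response Push.
Side B against Hold: payoffs 0, 12, 8 → best response Push.
Side B against Push: payoffs 9, 2, 5 → best response Hold.
Side B against Walk: payoffs 1, 0, 11 → best response Walk.
Side B against Bluff: payoffs 6, 10, 1 → best response Push.
No profile is a mutual best response for all players.

This game has no pure Nash equilibrium.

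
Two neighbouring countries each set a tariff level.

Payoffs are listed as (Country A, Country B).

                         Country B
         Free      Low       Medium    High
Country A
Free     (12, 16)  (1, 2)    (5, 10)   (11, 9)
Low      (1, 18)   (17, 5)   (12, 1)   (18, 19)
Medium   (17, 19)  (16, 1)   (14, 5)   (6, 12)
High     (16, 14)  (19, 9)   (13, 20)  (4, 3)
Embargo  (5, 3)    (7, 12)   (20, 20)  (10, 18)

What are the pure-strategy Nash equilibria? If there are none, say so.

Country A against Free: payoffs 12, 1, 17, 16, 5 → best response Medium.
Country A against Low: payoffs 1, 17, 16, 19, 7 → best response High.
Country A against Medium: payoffs 5, 12, 14, 13, 20 → best response Embargo.
Country A against High: payoffs 11, 18, 6, 4, 10 → best response Low.
Country B against Free: payoffs 16, 2, 10, 9 → best response Free.
Country B against Low: payoffs 18, 5, 1, 19 → best response High.
Country B against Medium: payoffs 19, 1, 5, 12 → best response Free.
Country B against High: payoffs 14, 9, 20, 3 → best response Medium.
Country B against Embargo: payoffs 3, 12, 20, 18 → best response Medium.
Mutual best responses: (Low, High); (Medium, Free); (Embargo, Medium).

The pure Nash equilibria are (Low, High), (Medium, Free), (Embargo, Medium).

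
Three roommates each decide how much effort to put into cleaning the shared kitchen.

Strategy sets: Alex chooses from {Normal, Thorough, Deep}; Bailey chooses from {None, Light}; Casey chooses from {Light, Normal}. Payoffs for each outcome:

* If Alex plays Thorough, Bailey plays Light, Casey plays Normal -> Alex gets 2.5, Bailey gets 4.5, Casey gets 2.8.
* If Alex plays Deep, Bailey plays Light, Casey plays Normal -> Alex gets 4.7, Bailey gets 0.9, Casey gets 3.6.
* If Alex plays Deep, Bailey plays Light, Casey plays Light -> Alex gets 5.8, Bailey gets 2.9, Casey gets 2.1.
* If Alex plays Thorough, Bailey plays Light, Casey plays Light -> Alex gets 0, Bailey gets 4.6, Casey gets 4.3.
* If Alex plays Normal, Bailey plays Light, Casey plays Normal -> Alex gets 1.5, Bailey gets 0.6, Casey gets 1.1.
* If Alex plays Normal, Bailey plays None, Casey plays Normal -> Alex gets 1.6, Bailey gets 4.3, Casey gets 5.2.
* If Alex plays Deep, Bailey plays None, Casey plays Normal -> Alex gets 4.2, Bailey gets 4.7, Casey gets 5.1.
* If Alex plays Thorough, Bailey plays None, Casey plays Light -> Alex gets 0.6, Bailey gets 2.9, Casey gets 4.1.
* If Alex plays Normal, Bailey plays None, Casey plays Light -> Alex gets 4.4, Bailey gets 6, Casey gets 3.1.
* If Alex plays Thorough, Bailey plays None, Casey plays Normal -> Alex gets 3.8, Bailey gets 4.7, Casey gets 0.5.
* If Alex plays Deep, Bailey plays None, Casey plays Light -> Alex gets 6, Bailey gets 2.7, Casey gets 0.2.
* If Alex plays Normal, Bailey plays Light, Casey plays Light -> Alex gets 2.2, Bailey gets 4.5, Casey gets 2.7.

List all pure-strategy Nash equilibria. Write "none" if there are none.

Check each profile: it is a Nash equilibrium iff no player can strictly gain by switching unilaterally.
(Normal, None, Light): Alex can switch to Deep (4.4 → 6). Not NE.
(Normal, None, Normal): Alex can switch to Thorough (1.6 → 3.8). Not NE.
(Normal, Light, Light): Alex can switch to Deep (2.2 → 5.8). Not NE.
(Normal, Light, Normal): Alex can switch to Thorough (1.5 → 2.5). Not NE.
(Thorough, None, Light): Alex can switch to Normal (0.6 → 4.4). Not NE.
(Thorough, None, Normal): Alex can switch to Deep (3.8 → 4.2). Not NE.
(Thorough, Light, Light): Alex can switch to Normal (0 → 2.2). Not NE.
(Thorough, Light, Normal): Alex can switch to Deep (2.5 → 4.7). Not NE.
(Deep, None, Light): Bailey can switch to Light (2.7 → 2.9). Not NE.
(Deep, None, Normal): Alex gets 4.2, best alternative 3.8; Bailey gets 4.7, best alternative 0.9; Casey gets 5.1, best alternative 0.2. No profitable deviation — NE.
(Deep, Light, Light): Casey can switch to Normal (2.1 → 3.6). Not NE.
(Deep, Light, Normal): Bailey can switch to None (0.9 → 4.7). Not NE.

Pure NE: (Deep, None, Normal)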